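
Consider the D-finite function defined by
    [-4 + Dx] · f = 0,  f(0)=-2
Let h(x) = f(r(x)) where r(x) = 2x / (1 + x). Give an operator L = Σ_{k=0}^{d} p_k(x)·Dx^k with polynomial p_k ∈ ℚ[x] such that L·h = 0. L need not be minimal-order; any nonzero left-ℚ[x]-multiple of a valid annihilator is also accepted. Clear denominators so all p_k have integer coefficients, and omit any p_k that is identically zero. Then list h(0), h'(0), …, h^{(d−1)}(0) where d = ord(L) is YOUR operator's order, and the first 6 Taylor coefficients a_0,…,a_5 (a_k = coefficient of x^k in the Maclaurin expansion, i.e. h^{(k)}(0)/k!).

L = -8 + (1 + 2·x + x^2)·Dx  (order 1).
h: a_k = -2, -16, -48, -176/3, -16/3, 176/5, …
ICs: h(0) = -2.

f: a_k = -2, -8, -16, -64/3, -64/3, -256/15, …
Substitute x→r, Dx→(1/r')Dx; clear ⇒ L₀.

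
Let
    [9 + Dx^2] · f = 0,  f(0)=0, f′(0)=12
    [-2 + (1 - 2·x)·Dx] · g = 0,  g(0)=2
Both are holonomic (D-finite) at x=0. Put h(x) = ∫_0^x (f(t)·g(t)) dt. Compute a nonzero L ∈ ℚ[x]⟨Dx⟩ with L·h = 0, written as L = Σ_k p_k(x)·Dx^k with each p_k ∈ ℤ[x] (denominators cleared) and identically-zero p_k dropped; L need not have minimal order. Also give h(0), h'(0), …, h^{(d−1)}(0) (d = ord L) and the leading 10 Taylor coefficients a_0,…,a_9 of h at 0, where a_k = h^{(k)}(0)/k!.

f: a_k = 0, 12, 0, -18, 0, 81/10, 0, -243/140, 0, 243/1120, …
g: a_k = 2, 4, 8, 16, 32, 64, 128, 256, 512, 1024, …
Sym-product of L_f,L_g gives L₀ (≤ ord 2).
Integrate: L := L₀·Dx.
L = (-9 + 18·x)·Dx + 4·Dx^2 + (-1 + 2·x)·Dx^3  (order 3).
h: a_k = 0, 0, 12, 16, 15, 24, 427/10, 366/5, 71493/560, 23831/105, …
ICs: h(0) = 0, h′(0) = 0, h′′(0) = 24.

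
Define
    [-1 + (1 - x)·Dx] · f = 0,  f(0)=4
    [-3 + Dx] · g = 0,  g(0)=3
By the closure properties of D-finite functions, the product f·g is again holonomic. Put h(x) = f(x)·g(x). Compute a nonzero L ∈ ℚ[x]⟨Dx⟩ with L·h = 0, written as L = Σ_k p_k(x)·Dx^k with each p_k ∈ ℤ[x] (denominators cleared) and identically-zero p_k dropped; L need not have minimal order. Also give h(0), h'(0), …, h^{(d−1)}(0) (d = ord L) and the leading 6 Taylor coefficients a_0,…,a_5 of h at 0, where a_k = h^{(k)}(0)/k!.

f: a_k = 4, 4, 4, 4, 4, 4, …
g: a_k = 3, 9, 27/2, 27/2, 81/8, 243/40, …
Sym-product of L_f,L_g gives L₀ (≤ ord 1).
L = (4 - 3·x) + (-1 + x)·Dx  (order 1).
h: a_k = 12, 48, 102, 156, 393/2, 1104/5, …
ICs: h(0) = 12.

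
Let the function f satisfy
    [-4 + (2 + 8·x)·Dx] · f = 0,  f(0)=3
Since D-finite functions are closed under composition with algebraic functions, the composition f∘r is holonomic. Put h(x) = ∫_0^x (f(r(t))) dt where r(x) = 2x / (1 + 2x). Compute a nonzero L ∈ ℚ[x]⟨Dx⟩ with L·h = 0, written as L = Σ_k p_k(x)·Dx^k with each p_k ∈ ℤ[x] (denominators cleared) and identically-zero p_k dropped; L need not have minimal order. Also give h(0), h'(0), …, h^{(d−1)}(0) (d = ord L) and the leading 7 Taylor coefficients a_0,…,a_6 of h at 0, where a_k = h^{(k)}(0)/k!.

L = -4·Dx + (1 + 12·x + 20·x^2)·Dx^2  (order 2).
h: a_k = 0, 3, 6, -16, 60, -288, 1632, …
ICs: h(0) = 0, h′(0) = 3.

f: a_k = 3, 6, -6, 12, -30, 84, -252, …
L₀ from L_f via x↦r, Dx↦r'^{-1}Dx.
h=∫₀ˣh₀: take L = L₀·Dx.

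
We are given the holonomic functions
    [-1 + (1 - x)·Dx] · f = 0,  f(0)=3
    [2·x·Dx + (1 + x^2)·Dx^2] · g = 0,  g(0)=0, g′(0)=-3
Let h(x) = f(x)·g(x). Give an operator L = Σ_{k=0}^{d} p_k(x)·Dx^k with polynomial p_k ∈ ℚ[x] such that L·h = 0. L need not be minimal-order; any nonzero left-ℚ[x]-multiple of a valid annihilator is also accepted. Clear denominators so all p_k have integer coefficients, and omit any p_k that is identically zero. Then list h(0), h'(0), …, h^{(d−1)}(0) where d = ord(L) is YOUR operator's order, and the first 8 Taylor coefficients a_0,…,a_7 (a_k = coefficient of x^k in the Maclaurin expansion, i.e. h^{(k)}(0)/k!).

L = 2·x + (2 - 2·x + 4·x^2)·Dx + (-1 + x - x^2 + x^3)·Dx^2  (order 2).
h: a_k = 0, -9, -9, -6, -6, -39/5, -39/5, -228/35, …
ICs: h(0) = 0, h′(0) = -9.

f: a_k = 3, 3, 3, 3, 3, 3, 3, 3, …
g: a_k = 0, -3, 0, 1, 0, -3/5, 0, 3/7, …
Product ⇒ symmetric product L₀, ord ≤ 2.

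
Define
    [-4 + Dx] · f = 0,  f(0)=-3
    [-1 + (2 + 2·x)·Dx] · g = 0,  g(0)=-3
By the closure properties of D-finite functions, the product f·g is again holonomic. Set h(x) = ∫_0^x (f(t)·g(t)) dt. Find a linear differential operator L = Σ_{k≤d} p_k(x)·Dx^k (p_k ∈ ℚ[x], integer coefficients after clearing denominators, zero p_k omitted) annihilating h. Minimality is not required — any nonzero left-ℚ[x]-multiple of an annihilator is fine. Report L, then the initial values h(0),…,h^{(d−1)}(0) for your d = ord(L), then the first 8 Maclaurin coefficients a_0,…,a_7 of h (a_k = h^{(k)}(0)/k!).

L = (-9 - 8·x)·Dx + (2 + 2·x)·Dx^2  (order 2).
h: a_k = 0, 9, 81/4, 237/8, 2049/64, 17523/640, 49553/2560, 417727/35840, …
ICs: h(0) = 0, h′(0) = 9.

f: a_k = -3, -12, -24, -32, -32, -128/5, -256/15, -1024/105, …
g: a_k = -3, -3/2, 3/8, -3/16, 15/128, -21/256, 63/1024, -99/2048, …
Sym-product of L_f,L_g gives L₀ (≤ ord 1).
h=∫h₀ ⇒ L = L₀·Dx.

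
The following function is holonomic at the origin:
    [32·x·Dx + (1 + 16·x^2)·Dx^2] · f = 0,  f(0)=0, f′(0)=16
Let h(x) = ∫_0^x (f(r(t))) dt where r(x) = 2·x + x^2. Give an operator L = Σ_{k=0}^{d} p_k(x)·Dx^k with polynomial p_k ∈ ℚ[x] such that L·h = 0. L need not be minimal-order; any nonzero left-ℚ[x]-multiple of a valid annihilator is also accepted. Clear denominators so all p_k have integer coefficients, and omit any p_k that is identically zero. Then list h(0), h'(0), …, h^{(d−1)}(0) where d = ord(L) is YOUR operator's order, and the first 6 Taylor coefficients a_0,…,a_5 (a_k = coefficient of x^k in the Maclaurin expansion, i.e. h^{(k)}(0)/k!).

L = (-1 + 128·x + 256·x^2 + 192·x^3 + 48·x^4)·Dx^2 + (1 + x + 64·x^2 + 128·x^3 + 80·x^4 + 16·x^5)·Dx^3  (order 3).
h: a_k = 0, 0, 16, 16/3, -512/3, -1024/5, …
ICs: h(0) = 0, h′(0) = 0, h′′(0) = 32.

f: a_k = 0, 16, 0, -256/3, 0, 4096/5, …
h₀=f(r): pull back L_f along r ⇒ L₀.
Integrate: L := L₀·Dx.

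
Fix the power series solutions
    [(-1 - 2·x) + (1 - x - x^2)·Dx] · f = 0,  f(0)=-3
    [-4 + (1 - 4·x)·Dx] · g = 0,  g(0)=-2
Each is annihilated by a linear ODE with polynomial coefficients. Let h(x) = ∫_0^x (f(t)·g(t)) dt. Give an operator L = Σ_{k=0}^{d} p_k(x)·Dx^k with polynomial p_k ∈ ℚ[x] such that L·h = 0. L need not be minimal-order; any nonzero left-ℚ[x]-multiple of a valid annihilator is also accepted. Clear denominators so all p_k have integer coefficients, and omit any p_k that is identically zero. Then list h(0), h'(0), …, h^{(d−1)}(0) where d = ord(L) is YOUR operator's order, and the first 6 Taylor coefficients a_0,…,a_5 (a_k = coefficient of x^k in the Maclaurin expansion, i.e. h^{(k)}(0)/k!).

L = (-5 + 6·x + 12·x^2)·Dx + (1 - 5·x + 3·x^2 + 4·x^3)·Dx^2  (order 2).
h: a_k = 0, 6, 15, 44, 273/2, 2214/5, …
ICs: h(0) = 0, h′(0) = 6.

f: a_k = -3, -3, -6, -9, -15, -24, …
g: a_k = -2, -8, -32, -128, -512, -2048, …
Product ⇒ symmetric product L₀, ord ≤ 1.
h=∫₀ˣh₀: take L = L₀·Dx.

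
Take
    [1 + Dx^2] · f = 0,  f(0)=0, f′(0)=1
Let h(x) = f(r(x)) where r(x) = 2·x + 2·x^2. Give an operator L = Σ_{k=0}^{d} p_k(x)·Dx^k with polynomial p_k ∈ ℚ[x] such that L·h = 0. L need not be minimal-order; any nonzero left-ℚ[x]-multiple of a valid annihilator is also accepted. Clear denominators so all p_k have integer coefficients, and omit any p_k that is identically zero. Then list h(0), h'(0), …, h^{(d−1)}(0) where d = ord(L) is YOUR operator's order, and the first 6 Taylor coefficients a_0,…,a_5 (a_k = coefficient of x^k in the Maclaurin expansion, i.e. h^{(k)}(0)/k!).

f: a_k = 0, 1, 0, -1/6, 0, 1/120, …
L₀ from L_f via x↦r, Dx↦r'^{-1}Dx.
L = (4 + 24·x + 48·x^2 + 32·x^3) - 2·Dx + (1 + 2·x)·Dx^2  (order 2).
h: a_k = 0, 2, 2, -4/3, -4, -56/15, …
ICs: h(0) = 0, h′(0) = 2.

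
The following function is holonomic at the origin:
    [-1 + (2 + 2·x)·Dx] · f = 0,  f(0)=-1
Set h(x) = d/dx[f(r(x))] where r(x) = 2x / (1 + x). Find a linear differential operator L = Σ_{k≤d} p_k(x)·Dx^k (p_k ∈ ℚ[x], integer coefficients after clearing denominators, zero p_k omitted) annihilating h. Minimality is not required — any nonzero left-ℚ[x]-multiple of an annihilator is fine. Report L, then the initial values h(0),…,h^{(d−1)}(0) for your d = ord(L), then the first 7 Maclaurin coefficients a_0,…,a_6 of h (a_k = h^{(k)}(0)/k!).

f: a_k = -1, -1/2, 1/8, -1/16, 5/128, -7/256, 21/1024, …
Change of var in L_f (x↦r) gives L₀.
h=h₀': d/dx-closure on L₀ ⇒ L.
L = (-3 - 6·x) + (-1 - 4·x - 3·x^2)·Dx  (order 1).
h: a_k = -1, 3, -15/2, 37/2, -375/8, 981/8, -5271/16, …
ICs: h(0) = -1.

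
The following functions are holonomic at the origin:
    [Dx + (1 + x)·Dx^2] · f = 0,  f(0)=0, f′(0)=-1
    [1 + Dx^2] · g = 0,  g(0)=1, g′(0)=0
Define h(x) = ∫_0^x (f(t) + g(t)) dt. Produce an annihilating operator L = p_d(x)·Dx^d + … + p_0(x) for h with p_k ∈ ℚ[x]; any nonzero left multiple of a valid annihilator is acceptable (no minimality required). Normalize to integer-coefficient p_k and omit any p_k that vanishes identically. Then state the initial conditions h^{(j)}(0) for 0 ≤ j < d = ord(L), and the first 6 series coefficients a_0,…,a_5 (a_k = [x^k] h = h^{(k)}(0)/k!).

L = (7 + 2·x + x^2)·Dx^2 + (3 + 5·x + 3·x^2 + x^3)·Dx^3 + (7 + 2·x + x^2)·Dx^4 + (3 + 5·x + 3·x^2 + x^3)·Dx^5  (order 5).
h: a_k = 0, 1, -1/2, 0, -1/12, 7/120, …
ICs: h(0) = 0, h′(0) = 1, h′′(0) = -1, h′′′(0) = 0, h′′′′(0) = -2.

f: a_k = 0, -1, 1/2, -1/3, 1/4, -1/5, …
g: a_k = 1, 0, -1/2, 0, 1/24, 0, …
h₀=f+g: left-lcm gives L₀, ord ≤ 4.
Integrate: L := L₀·Dx.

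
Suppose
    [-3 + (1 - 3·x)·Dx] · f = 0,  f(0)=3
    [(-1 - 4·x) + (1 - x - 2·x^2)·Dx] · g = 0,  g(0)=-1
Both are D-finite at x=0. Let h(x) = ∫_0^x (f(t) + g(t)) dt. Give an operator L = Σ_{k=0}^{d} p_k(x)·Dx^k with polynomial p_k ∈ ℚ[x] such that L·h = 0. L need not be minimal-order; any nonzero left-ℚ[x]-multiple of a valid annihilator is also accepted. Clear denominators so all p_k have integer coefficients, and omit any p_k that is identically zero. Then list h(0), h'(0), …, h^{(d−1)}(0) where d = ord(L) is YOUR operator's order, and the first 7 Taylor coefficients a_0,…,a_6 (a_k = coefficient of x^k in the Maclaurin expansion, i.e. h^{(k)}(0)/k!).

f: a_k = 3, 9, 27, 81, 243, 729, 2187, …
g: a_k = -1, -1, -3, -5, -11, -21, -43, …
f+g: L₀ = lclm(L_f,L_g), ord ≤ 1+1.
h=∫₀ˣh₀: take L = L₀·Dx.
L = (-36·x + 36·x^2 - 36·x^3)·Dx + (6 - 6·x - 30·x^2 + 54·x^3 - 72·x^4)·Dx^2 + (-1 + 6·x - 12·x^2 + 8·x^3 + 9·x^4 - 18·x^5)·Dx^3  (order 3).
h: a_k = 0, 2, 4, 8, 19, 232/5, 118, …
ICs: h(0) = 0, h′(0) = 2, h′′(0) = 8.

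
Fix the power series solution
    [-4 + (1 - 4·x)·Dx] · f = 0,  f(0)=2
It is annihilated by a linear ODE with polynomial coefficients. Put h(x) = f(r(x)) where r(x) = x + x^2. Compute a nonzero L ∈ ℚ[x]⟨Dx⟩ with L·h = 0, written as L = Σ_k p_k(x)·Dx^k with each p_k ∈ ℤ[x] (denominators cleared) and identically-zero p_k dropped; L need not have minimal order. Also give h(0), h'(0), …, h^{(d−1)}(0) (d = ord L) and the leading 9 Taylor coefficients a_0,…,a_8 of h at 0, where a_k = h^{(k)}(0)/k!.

L = (4 + 8·x) + (-1 + 4·x + 4·x^2)·Dx  (order 1).
h: a_k = 2, 8, 40, 192, 928, 4480, 21632, 104448, 504320, …
ICs: h(0) = 2.

f: a_k = 2, 8, 32, 128, 512, 2048, 8192, 32768, 131072, …
f∘r: x↦r, Dx↦Dx/r' in L_f ⇒ L₀.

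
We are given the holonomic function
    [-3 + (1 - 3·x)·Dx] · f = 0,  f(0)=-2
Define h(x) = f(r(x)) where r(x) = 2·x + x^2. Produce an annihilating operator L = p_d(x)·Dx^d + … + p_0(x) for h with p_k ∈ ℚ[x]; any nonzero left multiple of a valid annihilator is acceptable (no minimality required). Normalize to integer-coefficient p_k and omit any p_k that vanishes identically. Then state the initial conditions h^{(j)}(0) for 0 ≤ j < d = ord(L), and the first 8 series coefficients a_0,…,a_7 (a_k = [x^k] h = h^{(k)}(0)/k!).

L = (6 + 6·x) + (-1 + 6·x + 3·x^2)·Dx  (order 1).
h: a_k = -2, -12, -78, -504, -3258, -21060, -136134, -879984, …
ICs: h(0) = -2.

f: a_k = -2, -6, -18, -54, -162, -486, -1458, -4374, …
h₀=f(r): pull back L_f along r ⇒ L₀.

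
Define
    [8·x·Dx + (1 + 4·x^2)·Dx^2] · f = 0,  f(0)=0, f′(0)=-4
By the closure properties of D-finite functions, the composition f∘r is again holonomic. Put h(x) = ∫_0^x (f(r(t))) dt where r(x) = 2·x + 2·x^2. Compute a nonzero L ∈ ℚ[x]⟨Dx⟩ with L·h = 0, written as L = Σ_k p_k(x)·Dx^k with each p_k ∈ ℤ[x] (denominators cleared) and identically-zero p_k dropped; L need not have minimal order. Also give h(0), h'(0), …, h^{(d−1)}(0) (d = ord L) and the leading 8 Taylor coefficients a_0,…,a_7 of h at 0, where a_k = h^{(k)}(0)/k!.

f: a_k = 0, -4, 0, 16/3, 0, -64/5, 0, 256/7, …
Change of var in L_f (x↦r) gives L₀.
h=∫₀ˣh₀: take L = L₀·Dx.
L = (-2 + 32·x + 128·x^2 + 192·x^3 + 96·x^4)·Dx^2 + (1 + 2·x + 16·x^2 + 64·x^3 + 80·x^4 + 32·x^5)·Dx^3  (order 3).
h: a_k = 0, 0, -4, -8/3, 32/3, 128/5, -704/15, -6016/21, …
ICs: h(0) = 0, h′(0) = 0, h′′(0) = -8.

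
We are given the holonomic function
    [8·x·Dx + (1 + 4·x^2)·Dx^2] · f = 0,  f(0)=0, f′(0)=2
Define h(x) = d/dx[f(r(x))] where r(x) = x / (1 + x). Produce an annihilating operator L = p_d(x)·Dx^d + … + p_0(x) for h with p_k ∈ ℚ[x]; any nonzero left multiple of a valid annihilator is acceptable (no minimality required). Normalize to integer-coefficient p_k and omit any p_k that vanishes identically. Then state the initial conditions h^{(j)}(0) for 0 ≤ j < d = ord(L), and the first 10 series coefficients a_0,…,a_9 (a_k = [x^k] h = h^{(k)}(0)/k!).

f: a_k = 0, 2, 0, -8/3, 0, 32/5, 0, -128/7, 0, 512/9, …
L₀ from L_f via x↦r, Dx↦r'^{-1}Dx.
h=h₀': d/dx-closure on L₀ ⇒ L.
L = (2 + 10·x) + (1 + 2·x + 5·x^2)·Dx  (order 1).
h: a_k = 2, -4, -2, 24, -38, -44, 278, -336, -718, 3116, …
ICs: h(0) = 2.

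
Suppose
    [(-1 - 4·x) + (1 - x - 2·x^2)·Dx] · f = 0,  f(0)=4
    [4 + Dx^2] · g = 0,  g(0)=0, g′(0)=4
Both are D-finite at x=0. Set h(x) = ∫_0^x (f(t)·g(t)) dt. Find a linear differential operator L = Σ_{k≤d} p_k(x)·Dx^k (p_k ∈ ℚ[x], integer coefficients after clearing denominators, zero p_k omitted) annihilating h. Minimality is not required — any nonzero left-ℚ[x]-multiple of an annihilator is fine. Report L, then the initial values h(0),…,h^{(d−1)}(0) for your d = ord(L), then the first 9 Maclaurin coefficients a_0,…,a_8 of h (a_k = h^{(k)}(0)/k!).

f: a_k = 4, 4, 12, 20, 44, 84, 172, 340, 684, …
g: a_k = 0, 4, 0, -8/3, 0, 8/15, 0, -16/315, 0, …
f·g: L₀ = L_f ⊗_s L_g, ord ≤ 1·2.
h=∫h₀ ⇒ L = L₀·Dx.
L = (4·x + 8·x^2)·Dx + (2 + 8·x)·Dx^2 + (-1 + x + 2·x^2)·Dx^3  (order 3).
h: a_k = 0, 0, 8, 16/3, 28/3, 208/15, 1096/45, 1424/35, 22714/315, …
ICs: h(0) = 0, h′(0) = 0, h′′(0) = 16.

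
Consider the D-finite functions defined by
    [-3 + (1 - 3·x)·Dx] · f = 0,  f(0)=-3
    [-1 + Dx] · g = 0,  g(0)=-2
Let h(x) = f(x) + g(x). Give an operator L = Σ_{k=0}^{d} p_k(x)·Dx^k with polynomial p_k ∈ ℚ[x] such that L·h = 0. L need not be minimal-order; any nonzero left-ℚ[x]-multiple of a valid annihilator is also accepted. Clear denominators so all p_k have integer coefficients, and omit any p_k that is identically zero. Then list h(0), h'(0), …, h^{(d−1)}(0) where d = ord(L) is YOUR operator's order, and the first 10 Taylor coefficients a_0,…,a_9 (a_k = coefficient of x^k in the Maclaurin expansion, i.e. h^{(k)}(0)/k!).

f: a_k = -3, -9, -27, -81, -243, -729, -2187, -6561, -19683, -59049, …
g: a_k = -2, -2, -1, -1/3, -1/12, -1/60, -1/360, -1/2520, -1/20160, -1/181440, …
h₀=f+g: left-lcm gives L₀, ord ≤ 2.
L = (-15 - 9·x) + (17 + 6·x - 9·x^2)·Dx + (-2 + 3·x + 9·x^2)·Dx^2  (order 2).
h: a_k = -5, -11, -28, -244/3, -2917/12, -43741/60, -787321/360, -16533721/2520, -396809281/20160, -10713850561/181440, …
ICs: h(0) = -5, h′(0) = -11.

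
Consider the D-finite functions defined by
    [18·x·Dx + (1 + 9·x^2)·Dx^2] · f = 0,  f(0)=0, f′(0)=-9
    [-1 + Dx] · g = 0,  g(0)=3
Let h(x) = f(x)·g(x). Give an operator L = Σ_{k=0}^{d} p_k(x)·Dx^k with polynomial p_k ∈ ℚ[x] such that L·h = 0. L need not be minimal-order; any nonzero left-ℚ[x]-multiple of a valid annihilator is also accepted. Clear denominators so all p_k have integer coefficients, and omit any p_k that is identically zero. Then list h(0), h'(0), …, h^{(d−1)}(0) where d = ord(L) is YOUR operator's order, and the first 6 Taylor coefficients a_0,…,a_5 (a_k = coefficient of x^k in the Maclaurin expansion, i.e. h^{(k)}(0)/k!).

f: a_k = 0, -9, 0, 27, 0, -729/5, …
g: a_k = 3, 3, 3/2, 1/2, 1/8, 1/40, …
L₀ := L_f ⊗_s L_g (sym. prod.), ord ≤ 2.
L = (1 - 18·x + 9·x^2) + (-2 + 18·x - 18·x^2)·Dx + (1 + 9·x^2)·Dx^2  (order 2).
h: a_k = 0, -27, -27, 135/2, 153/2, -15921/40, …
ICs: h(0) = 0, h′(0) = -27.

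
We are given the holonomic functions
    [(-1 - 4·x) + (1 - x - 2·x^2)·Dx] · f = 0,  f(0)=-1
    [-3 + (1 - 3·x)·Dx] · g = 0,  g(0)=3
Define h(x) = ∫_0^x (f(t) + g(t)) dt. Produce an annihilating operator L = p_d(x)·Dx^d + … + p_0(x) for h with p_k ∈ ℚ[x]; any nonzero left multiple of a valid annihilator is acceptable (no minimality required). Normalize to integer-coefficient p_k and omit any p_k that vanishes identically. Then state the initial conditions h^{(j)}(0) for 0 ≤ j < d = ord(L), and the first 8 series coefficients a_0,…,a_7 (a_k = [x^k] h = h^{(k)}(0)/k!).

L = (-36·x + 36·x^2 - 36·x^3)·Dx + (6 - 6·x - 30·x^2 + 54·x^3 - 72·x^4)·Dx^2 + (-1 + 6·x - 12·x^2 + 8·x^3 + 9·x^4 - 18·x^5)·Dx^3  (order 3).
h: a_k = 0, 2, 4, 8, 19, 232/5, 118, 2144/7, …
ICs: h(0) = 0, h′(0) = 2, h′′(0) = 8.

f: a_k = -1, -1, -3, -5, -11, -21, -43, -85, …
g: a_k = 3, 9, 27, 81, 243, 729, 2187, 6561, …
f+g: L₀ = lclm(L_f,L_g), ord ≤ 1+1.
Integrate: L := L₀·Dx.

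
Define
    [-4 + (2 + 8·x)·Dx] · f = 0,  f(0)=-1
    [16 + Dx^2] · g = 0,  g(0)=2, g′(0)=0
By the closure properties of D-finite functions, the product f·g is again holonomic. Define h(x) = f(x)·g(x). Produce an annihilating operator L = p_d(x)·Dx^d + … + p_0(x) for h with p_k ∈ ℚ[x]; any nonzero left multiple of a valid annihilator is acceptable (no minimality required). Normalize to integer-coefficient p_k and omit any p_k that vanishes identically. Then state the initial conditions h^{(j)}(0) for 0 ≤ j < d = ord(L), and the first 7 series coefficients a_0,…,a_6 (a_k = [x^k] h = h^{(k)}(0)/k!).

L = (28 + 128·x + 256·x^2) + (-4 - 16·x)·Dx + (1 + 8·x + 16·x^2)·Dx^2  (order 2).
h: a_k = -2, -4, 20, 24, -100/3, -104/3, 2792/45, …
ICs: h(0) = -2, h′(0) = -4.

f: a_k = -1, -2, 2, -4, 10, -28, 84, …
g: a_k = 2, 0, -16, 0, 64/3, 0, -512/45, …
Product ⇒ symmetric product L₀, ord ≤ 2.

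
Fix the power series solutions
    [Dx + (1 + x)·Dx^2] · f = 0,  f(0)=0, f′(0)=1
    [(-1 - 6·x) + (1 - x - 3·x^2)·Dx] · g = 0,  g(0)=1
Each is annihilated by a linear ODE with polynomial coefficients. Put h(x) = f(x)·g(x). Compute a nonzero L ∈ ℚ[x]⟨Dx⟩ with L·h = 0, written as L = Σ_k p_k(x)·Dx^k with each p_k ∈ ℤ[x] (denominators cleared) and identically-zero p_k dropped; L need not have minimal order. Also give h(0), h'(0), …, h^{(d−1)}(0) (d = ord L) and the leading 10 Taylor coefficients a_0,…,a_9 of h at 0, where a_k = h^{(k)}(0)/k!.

f: a_k = 0, 1, -1/2, 1/3, -1/4, 1/5, -1/6, 1/7, -1/8, 1/9, …
g: a_k = 1, 1, 4, 7, 19, 40, 97, 217, 508, 1159, …
h₀=f·g: eliminate ⇒ L₀, order ≤ 2·1.
L = (7 + 12·x) + (1 + 15·x + 15·x^2)·Dx + (-1 + 4·x^2 + 3·x^3)·Dx^2  (order 2).
h: a_k = 0, 1, 1/2, 23/6, 61/12, 1007/60, 478/15, 34591/420, 149381/840, 1071061/2520, …
ICs: h(0) = 0, h′(0) = 1.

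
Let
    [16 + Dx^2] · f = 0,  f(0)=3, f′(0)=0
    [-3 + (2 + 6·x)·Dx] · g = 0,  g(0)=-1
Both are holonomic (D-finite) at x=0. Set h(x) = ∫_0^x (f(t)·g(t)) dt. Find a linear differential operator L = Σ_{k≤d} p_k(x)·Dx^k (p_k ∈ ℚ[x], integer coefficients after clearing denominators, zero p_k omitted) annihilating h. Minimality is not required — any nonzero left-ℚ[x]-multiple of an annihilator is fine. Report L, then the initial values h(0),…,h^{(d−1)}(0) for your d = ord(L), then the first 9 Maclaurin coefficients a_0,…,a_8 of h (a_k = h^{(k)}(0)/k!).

L = (91 + 384·x + 576·x^2)·Dx + (-12 - 36·x)·Dx^2 + (4 + 24·x + 36·x^2)·Dx^3  (order 3).
h: a_k = 0, -3, -9/4, 73/8, 495/64, -6337/640, -2341/512, 337609/107520, 259579/81920, …
ICs: h(0) = 0, h′(0) = -3, h′′(0) = -9/2.

f: a_k = 3, 0, -24, 0, 32, 0, -256/15, 0, 512/105, …
g: a_k = -1, -3/2, 9/8, -27/16, 405/128, -1701/256, 15309/1024, -72171/2048, 2814669/32768, …
h₀=f·g: eliminate ⇒ L₀, order ≤ 2·1.
h=∫h₀ ⇒ L = L₀·Dx.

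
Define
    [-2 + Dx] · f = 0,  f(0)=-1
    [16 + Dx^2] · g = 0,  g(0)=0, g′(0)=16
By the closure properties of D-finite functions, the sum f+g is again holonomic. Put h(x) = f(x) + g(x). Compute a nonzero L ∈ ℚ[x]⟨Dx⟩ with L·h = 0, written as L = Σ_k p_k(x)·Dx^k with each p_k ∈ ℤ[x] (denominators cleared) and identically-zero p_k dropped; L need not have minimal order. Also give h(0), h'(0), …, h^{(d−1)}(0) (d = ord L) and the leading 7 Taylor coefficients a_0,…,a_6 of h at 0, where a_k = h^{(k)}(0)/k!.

L = -32 + 16·Dx - 2·Dx^2 + Dx^3  (order 3).
h: a_k = -1, 14, -2, -44, -2/3, 508/15, -4/45, …
ICs: h(0) = -1, h′(0) = 14, h′′(0) = -4.

f: a_k = -1, -2, -2, -4/3, -2/3, -4/15, -4/45, …
g: a_k = 0, 16, 0, -128/3, 0, 512/15, 0, …
L₀ := lclm(L_f,L_g); ord L₀ ≤ 1+2.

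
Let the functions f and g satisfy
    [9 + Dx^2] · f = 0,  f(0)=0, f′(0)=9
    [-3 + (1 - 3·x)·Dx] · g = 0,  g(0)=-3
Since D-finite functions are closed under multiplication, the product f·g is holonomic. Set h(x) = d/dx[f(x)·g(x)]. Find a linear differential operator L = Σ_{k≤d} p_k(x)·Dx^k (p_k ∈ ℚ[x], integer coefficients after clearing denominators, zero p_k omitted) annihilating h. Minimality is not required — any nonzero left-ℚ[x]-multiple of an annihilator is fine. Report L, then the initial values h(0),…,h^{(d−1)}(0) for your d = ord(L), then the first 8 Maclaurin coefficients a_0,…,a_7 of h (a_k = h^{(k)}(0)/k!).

L = (-9 - 54·x + 81·x^2) + (-6 + 18·x)·Dx + (1 - 6·x + 9·x^2)·Dx^2  (order 2).
h: a_k = -27, -162, -1215/2, -2430, -73629/8, -662661/20, -9275067/80, -27825201/70, …
ICs: h(0) = -27, h′(0) = -162.

f: a_k = 0, 9, 0, -27/2, 0, 243/40, 0, -729/560, …
g: a_k = -3, -9, -27, -81, -243, -729, -2187, -6561, …
f·g: L₀ = L_f ⊗_s L_g, ord ≤ 2·1.
Differentiate: ansatz ord ≤ ord L₀ ⇒ L.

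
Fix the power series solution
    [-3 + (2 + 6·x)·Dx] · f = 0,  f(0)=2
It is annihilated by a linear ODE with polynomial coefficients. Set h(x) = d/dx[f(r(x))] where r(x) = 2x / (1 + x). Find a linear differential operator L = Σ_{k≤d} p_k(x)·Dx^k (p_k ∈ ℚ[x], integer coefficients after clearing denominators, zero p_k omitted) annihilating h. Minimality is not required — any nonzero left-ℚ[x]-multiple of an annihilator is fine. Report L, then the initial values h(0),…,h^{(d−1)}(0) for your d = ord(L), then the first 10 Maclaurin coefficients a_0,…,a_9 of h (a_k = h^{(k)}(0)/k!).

L = (-5 - 14·x) + (-1 - 8·x - 7·x^2)·Dx  (order 1).
h: a_k = 6, -30, 153, -861, 20685/4, -128961/4, 1644825/8, -10648221/8, 557431281/64, -3677339445/64, …
ICs: h(0) = 6.

f: a_k = 2, 3, -9/4, 27/8, -405/64, 1701/128, -15309/512, 72171/1024, -2814669/16384, 14073345/32768, …
f∘r: x↦r, Dx↦Dx/r' in L_f ⇒ L₀.
h₀' ⇒ L via d/dx closure of L₀.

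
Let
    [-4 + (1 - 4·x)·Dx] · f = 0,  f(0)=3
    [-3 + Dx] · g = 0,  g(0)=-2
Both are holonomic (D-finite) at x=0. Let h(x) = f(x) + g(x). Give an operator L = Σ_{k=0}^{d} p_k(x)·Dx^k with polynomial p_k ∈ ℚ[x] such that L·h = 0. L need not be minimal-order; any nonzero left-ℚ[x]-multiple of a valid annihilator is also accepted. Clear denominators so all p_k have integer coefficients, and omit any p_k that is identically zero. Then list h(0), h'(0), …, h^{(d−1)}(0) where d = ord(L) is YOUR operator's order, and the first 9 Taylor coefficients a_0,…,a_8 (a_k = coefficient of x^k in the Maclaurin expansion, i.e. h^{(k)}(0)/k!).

L = (-60 - 144·x) + (23 + 72·x - 144·x^2)·Dx + (-1 - 8·x + 48·x^2)·Dx^2  (order 2).
h: a_k = 1, 6, 39, 183, 3045/4, 61359/20, 491439/40, 13762317/280, 440401191/2240, …
ICs: h(0) = 1, h′(0) = 6.

f: a_k = 3, 12, 48, 192, 768, 3072, 12288, 49152, 196608, …
g: a_k = -2, -6, -9, -9, -27/4, -81/20, -81/40, -243/280, -729/2240, …
Sum ⇒ L₀ = lclm(L_f,L_g) in ℚ(x)⟨Dx⟩.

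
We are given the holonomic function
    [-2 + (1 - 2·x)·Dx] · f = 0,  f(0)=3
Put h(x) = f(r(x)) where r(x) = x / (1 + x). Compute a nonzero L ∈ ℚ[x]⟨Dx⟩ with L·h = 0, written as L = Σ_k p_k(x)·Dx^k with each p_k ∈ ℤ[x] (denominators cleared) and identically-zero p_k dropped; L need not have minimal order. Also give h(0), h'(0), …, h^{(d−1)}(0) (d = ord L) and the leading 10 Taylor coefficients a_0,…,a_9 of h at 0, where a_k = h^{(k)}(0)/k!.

L = 2 + (-1 + x^2)·Dx  (order 1).
h: a_k = 3, 6, 6, 6, 6, 6, 6, 6, 6, 6, …
ICs: h(0) = 3.

f: a_k = 3, 6, 12, 24, 48, 96, 192, 384, 768, 1536, …
f∘r: x↦r, Dx↦Dx/r' in L_f ⇒ L₀.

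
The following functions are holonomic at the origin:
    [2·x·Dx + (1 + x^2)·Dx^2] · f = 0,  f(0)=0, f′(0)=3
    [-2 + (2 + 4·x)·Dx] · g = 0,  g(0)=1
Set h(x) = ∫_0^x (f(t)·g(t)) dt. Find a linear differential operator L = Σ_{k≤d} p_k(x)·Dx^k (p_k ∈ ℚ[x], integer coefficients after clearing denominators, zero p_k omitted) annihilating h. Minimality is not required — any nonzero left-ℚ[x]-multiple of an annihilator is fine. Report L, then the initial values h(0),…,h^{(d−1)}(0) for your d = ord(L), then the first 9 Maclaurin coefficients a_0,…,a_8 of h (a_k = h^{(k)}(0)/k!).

L = (3 - 2·x - x^2)·Dx + (-2 - 2·x + 6·x^2 + 4·x^3)·Dx^2 + (1 + 4·x + 5·x^2 + 4·x^3 + 4·x^4)·Dx^3  (order 3).
h: a_k = 0, 0, 3/2, 1, -5/8, 1/10, -31/240, 109/280, -2263/4480, …
ICs: h(0) = 0, h′(0) = 0, h′′(0) = 3.

f: a_k = 0, 3, 0, -1, 0, 3/5, 0, -3/7, 0, …
g: a_k = 1, 1, -1/2, 1/2, -5/8, 7/8, -21/16, 33/16, -429/128, …
Product ⇒ symmetric product L₀, ord ≤ 2.
h=∫₀ˣh₀: take L = L₀·Dx.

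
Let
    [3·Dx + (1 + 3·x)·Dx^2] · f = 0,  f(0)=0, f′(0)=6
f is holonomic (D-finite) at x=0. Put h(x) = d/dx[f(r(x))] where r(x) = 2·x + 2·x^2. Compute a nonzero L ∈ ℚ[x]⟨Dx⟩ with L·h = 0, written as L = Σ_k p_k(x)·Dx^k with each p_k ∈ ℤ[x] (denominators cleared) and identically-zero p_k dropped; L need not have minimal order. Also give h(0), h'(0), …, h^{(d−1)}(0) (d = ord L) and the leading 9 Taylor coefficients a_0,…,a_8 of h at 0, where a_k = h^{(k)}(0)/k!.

f: a_k = 0, 6, -9, 18, -81/2, 486/5, -243, 4374/7, -6561/4, …
f∘r: x↦r, Dx↦Dx/r' in L_f ⇒ L₀.
Differentiate: ansatz ord ≤ ord L₀ ⇒ L.
L = (4 + 12·x + 12·x^2) + (1 + 8·x + 18·x^2 + 12·x^3)·Dx  (order 1).
h: a_k = 12, -48, 216, -1008, 4752, -22464, 106272, -502848, 2379456, …
ICs: h(0) = 12.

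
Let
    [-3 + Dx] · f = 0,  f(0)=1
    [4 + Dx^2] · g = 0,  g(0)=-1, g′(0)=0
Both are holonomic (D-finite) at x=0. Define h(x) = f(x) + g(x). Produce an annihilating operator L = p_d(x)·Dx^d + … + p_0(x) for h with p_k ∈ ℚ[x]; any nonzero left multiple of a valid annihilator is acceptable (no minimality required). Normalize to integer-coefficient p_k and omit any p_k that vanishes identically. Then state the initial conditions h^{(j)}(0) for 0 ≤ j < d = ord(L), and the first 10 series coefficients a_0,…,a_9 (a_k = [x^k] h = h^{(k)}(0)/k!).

f: a_k = 1, 3, 9/2, 9/2, 27/8, 81/40, 81/80, 243/560, 729/4480, 243/4480, …
g: a_k = -1, 0, 2, 0, -2/3, 0, 4/45, 0, -2/315, 0, …
Sum ⇒ L₀ = lclm(L_f,L_g) in ℚ(x)⟨Dx⟩.
L = -12 + 4·Dx - 3·Dx^2 + Dx^3  (order 3).
h: a_k = 0, 3, 13/2, 9/2, 65/24, 81/40, 793/720, 243/560, 1261/8064, 243/4480, …
ICs: h(0) = 0, h′(0) = 3, h′′(0) = 13.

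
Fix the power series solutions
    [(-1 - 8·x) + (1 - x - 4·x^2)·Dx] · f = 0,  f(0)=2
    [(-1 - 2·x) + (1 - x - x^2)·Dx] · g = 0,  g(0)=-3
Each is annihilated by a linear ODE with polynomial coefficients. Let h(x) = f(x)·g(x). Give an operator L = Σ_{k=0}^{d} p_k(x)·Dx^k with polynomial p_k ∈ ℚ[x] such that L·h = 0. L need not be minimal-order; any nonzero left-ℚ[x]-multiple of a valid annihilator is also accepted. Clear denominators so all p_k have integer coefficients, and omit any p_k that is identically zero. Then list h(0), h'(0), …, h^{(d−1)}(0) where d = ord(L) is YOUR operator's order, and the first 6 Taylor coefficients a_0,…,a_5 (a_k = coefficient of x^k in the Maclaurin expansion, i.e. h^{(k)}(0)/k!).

L = (-2 - 8·x + 15·x^2 + 16·x^3) + (1 - 2·x - 4·x^2 + 5·x^3 + 4·x^4)·Dx  (order 1).
h: a_k = -6, -12, -48, -114, -336, -840, …
ICs: h(0) = -6.

f: a_k = 2, 2, 10, 18, 58, 130, …
g: a_k = -3, -3, -6, -9, -15, -24, …
f·g: L₀ = L_f ⊗_s L_g, ord ≤ 1·1.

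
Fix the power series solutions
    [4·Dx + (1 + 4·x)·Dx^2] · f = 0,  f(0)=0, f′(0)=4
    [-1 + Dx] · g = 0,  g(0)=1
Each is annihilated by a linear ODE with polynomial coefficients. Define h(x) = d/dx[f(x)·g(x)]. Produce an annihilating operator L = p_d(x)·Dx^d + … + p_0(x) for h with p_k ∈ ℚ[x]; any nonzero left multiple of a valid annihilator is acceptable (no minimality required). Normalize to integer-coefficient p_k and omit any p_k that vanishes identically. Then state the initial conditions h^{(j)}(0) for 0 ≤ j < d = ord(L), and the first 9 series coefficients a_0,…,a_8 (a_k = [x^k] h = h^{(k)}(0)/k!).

f: a_k = 0, 4, -8, 64/3, -64, 1024/5, -2048/3, 16384/7, -8192, …
g: a_k = 1, 1, 1/2, 1/6, 1/24, 1/120, 1/720, 1/5040, 1/40320, …
Sym-product of L_f,L_g gives L₀ (≤ ord 2).
Derive L from L₀ (diff closure).
L = (25 - 24·x + 16·x^2) + (-22 + 32·x - 32·x^2)·Dx + (-3 - 8·x + 16·x^2)·Dx^2  (order 2).
h: a_k = 4, -8, 46, -184, 1503/2, -9119/3, 2205587/180, -2218006/45, 665269331/3360, …
ICs: h(0) = 4, h′(0) = -8.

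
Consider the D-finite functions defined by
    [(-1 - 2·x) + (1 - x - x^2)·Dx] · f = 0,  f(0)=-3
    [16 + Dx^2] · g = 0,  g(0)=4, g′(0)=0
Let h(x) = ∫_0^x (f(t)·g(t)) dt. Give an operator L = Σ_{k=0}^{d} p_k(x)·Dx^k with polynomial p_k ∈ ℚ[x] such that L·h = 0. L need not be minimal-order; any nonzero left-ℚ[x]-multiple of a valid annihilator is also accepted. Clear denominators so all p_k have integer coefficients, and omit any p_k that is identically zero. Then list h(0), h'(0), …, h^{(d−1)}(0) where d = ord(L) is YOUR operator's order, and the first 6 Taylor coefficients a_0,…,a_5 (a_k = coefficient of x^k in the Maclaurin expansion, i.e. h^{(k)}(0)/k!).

f: a_k = -3, -3, -6, -9, -15, -24, …
g: a_k = 4, 0, -32, 0, 128/3, 0, …
h₀=f·g: eliminate ⇒ L₀, order ≤ 1·2.
h=∫₀ˣh₀: take L = L₀·Dx.
L = (-14 + 16·x + 16·x^2)·Dx + (2 + 4·x)·Dx^2 + (-1 + x + x^2)·Dx^3  (order 3).
h: a_k = 0, -12, -6, 24, 15, 4/5, …
ICs: h(0) = 0, h′(0) = -12, h′′(0) = -12.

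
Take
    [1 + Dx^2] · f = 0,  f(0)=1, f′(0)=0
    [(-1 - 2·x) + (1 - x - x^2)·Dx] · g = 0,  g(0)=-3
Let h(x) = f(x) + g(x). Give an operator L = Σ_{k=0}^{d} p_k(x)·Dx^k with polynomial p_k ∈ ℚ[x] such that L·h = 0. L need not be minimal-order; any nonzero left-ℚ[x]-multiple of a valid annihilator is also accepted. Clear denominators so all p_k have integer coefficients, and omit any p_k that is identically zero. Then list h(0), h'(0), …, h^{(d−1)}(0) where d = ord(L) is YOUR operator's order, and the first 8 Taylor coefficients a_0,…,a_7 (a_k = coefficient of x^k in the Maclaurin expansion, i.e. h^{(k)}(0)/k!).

f: a_k = 1, 0, -1/2, 0, 1/24, 0, -1/720, 0, …
g: a_k = -3, -3, -6, -9, -15, -24, -39, -63, …
L₀ := lclm(L_f,L_g); ord L₀ ≤ 2+1.
L = (-19 - 48·x - 31·x^2 - 24·x^3 - 5·x^4 - 2·x^5) + (5 - x - 4·x^2 - 7·x^3 - 6·x^4 - 3·x^5 - x^6)·Dx + (-19 - 48·x - 31·x^2 - 24·x^3 - 5·x^4 - 2·x^5)·Dx^2 + (5 - x - 4·x^2 - 7·x^3 - 6·x^4 - 3·x^5 - x^6)·Dx^3  (order 3).
h: a_k = -2, -3, -13/2, -9, -359/24, -24, -28081/720, -63, …
ICs: h(0) = -2, h′(0) = -3, h′′(0) = -13.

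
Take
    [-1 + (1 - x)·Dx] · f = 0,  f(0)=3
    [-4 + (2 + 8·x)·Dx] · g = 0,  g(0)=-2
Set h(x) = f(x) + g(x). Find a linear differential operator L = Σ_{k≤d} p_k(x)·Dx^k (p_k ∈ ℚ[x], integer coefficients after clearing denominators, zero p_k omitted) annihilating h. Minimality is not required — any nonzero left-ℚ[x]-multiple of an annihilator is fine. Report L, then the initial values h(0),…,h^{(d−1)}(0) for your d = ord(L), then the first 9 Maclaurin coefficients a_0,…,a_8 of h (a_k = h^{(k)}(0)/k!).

L = (-8 - 12·x) + (6 + 8·x + 36·x^2)·Dx + (1 - 3·x - 22·x^2 + 24·x^3)·Dx^2  (order 2).
h: a_k = 1, -1, 7, -5, 23, -53, 171, -525, 1719, …
ICs: h(0) = 1, h′(0) = -1.

f: a_k = 3, 3, 3, 3, 3, 3, 3, 3, 3, …
g: a_k = -2, -4, 4, -8, 20, -56, 168, -528, 1716, …
f+g: L₀ = lclm(L_f,L_g), ord ≤ 1+1.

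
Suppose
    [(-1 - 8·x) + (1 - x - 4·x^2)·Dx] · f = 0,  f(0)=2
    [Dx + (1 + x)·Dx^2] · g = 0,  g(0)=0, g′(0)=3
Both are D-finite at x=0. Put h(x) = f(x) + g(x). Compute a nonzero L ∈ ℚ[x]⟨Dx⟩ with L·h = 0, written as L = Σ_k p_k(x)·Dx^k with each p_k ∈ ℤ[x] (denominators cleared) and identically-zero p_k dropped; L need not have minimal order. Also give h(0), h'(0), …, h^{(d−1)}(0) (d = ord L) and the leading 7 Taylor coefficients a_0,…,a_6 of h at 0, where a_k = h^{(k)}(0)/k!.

f: a_k = 2, 2, 10, 18, 58, 130, 362, …
g: a_k = 0, 3, -3/2, 1, -3/4, 3/5, -1/2, …
Sum ⇒ L₀ = lclm(L_f,L_g) in ℚ(x)⟨Dx⟩.
L = (74 + 562·x + 1120·x^2 + 1728·x^3 + 768·x^4)·Dx + (52 + 576·x + 1636·x^2 + 3264·x^3 + 3488·x^4 + 1280·x^5)·Dx^2 + (-11 - 41·x - 53·x^2 + 185·x^3 + 704·x^4 + 752·x^5 + 256·x^6)·Dx^3  (order 3).
h: a_k = 2, 5, 17/2, 19, 229/4, 653/5, 723/2, …
ICs: h(0) = 2, h′(0) = 5, h′′(0) = 17.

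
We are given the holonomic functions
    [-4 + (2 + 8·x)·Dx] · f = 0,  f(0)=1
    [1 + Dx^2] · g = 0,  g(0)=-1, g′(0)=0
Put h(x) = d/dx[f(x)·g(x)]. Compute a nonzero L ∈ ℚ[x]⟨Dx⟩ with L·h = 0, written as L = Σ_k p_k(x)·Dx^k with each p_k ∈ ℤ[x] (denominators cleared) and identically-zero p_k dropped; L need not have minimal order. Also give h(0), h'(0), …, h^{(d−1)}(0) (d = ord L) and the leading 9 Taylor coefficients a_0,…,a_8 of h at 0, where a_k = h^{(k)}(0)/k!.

L = (-7 + 336·x + 736·x^2 + 256·x^3 + 256·x^4) + (44 + 144·x - 192·x^2 - 256·x^3)·Dx + (13 + 112·x + 288·x^2 + 256·x^3 + 256·x^4)·Dx^2  (order 2).
h: a_k = -2, 5, -9, 215/6, -1565/12, 56941/120, -630413/360, 32917807/5040, -55019889/2240, …
ICs: h(0) = -2, h′(0) = 5.

f: a_k = 1, 2, -2, 4, -10, 28, -84, 264, -858, …
g: a_k = -1, 0, 1/2, 0, -1/24, 0, 1/720, 0, -1/40320, …
L₀ := L_f ⊗_s L_g (sym. prod.), ord ≤ 2.
Derive L from L₀ (diff closure).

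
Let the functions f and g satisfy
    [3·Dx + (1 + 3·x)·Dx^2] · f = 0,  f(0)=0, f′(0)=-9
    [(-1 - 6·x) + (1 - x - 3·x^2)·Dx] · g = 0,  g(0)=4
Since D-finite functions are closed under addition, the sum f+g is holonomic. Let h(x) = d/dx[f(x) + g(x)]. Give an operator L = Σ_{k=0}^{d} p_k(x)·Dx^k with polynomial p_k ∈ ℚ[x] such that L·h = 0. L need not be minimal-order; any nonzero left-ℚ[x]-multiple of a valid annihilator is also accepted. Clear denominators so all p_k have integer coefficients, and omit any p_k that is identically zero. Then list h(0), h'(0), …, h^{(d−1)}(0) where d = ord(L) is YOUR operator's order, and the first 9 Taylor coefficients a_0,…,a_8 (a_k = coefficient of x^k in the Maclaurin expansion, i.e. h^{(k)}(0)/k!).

f: a_k = 0, -9, 27/2, -27, 243/4, -729/5, 729/2, -6561/7, 19683/8, …
g: a_k = 4, 4, 16, 28, 76, 160, 388, 868, 2032, …
Weyl lclm of L_f,L_g ⇒ L₀ (ord ≤ 3).
Differentiate: ansatz ord ≤ ord L₀ ⇒ L.
L = (-270 - 1422·x - 3780·x^2 - 2916·x^3 - 2916·x^4) + (-24 - 468·x - 2736·x^2 - 5616·x^3 - 5994·x^4 - 4860·x^5)·Dx + (11 + 79·x + 129·x^2 - 171·x^3 - 783·x^4 - 1377·x^5 - 972·x^6)·Dx^2  (order 2).
h: a_k = -5, 59, 3, 547, 71, 4515, -485, 35939, -17325, …
ICs: h(0) = -5, h′(0) = 59.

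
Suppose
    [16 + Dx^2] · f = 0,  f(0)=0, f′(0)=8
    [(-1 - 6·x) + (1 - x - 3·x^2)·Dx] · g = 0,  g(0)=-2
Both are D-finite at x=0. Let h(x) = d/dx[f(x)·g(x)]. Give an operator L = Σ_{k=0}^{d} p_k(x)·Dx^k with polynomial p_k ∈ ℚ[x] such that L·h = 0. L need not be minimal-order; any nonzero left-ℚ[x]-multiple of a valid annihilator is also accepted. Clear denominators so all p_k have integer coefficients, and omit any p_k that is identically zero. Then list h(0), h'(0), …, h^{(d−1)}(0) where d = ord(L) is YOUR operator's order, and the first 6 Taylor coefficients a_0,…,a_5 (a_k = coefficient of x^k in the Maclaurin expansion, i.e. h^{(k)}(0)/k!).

f: a_k = 0, 8, 0, -64/3, 0, 256/15, …
g: a_k = -2, -2, -8, -14, -38, -80, …
h₀=f·g: eliminate ⇒ L₀, order ≤ 2·1.
Derive L from L₀ (diff closure).
L = (-26 - 256·x - 640·x^2 + 768·x^3 + 1152·x^4) + (-7 - 26·x + 144·x^2 + 288·x^3)·Dx + (5 - 13·x - 31·x^2 + 48·x^3 + 72·x^4)·Dx^2  (order 2).
h: a_k = -16, -32, -64, -832/3, -2512/3, -11264/5, …
ICs: h(0) = -16, h′(0) = -32.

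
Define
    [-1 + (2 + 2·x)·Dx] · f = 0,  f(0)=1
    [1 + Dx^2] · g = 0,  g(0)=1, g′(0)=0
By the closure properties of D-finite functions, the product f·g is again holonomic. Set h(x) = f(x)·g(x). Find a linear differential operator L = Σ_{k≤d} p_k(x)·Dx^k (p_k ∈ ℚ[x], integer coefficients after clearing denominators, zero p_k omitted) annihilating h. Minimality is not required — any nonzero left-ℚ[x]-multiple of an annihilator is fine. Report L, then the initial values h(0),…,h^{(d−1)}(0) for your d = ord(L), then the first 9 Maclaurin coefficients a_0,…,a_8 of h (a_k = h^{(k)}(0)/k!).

f: a_k = 1, 1/2, -1/8, 1/16, -5/128, 7/256, -21/1024, 33/2048, -429/32768, …
g: a_k = 1, 0, -1/2, 0, 1/24, 0, -1/720, 0, 1/40320, …
Sym-product of L_f,L_g gives L₀ (≤ ord 2).
L = (7 + 8·x + 4·x^2) + (-4 - 4·x)·Dx + (4 + 8·x + 4·x^2)·Dx^2  (order 2).
h: a_k = 1, 1/2, -5/8, -3/16, 25/384, 13/768, -349/46080, 401/92160, -44047/10321920, …
ICs: h(0) = 1, h′(0) = 1/2.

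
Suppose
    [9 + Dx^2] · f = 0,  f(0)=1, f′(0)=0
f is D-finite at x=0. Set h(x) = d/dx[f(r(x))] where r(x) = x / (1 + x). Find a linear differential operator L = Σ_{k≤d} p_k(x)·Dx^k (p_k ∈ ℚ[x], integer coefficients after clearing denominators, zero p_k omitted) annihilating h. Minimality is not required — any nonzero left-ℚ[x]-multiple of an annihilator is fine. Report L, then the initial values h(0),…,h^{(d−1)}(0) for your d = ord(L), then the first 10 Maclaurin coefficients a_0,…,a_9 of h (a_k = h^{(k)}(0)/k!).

f: a_k = 1, 0, -9/2, 0, 27/8, 0, -81/80, 0, 729/4480, 0, …
h₀=f(r): pull back L_f along r ⇒ L₀.
Differentiate: ansatz ord ≤ ord L₀ ⇒ L.
L = (15 + 12·x + 6·x^2) + (6 + 18·x + 18·x^2 + 6·x^3)·Dx + (1 + 4·x + 6·x^2 + 4·x^3 + x^4)·Dx^2  (order 2).
h: a_k = 0, -9, 27, -81/2, 45/2, 2457/40, -9639/40, 293553/560, -491913/560, 5432751/4480, …
ICs: h(0) = 0, h′(0) = -9.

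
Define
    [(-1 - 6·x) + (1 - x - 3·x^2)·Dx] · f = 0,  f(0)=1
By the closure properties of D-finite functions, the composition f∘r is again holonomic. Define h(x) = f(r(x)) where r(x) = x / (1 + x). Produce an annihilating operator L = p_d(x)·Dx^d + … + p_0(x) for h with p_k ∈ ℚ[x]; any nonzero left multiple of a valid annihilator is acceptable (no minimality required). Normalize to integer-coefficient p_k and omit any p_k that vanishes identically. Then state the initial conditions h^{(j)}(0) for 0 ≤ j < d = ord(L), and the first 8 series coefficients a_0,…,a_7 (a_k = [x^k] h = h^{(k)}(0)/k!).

f: a_k = 1, 1, 4, 7, 19, 40, 97, 217, …
Change of var in L_f (x↦r) gives L₀.
L = (1 + 7·x) + (-1 - 2·x + 2·x^2 + 3·x^3)·Dx  (order 1).
h: a_k = 1, 1, 3, 0, 9, -9, 36, -63, …
ICs: h(0) = 1.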